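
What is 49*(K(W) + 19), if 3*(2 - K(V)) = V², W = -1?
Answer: 3038/3 ≈ 1012.7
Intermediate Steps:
K(V) = 2 - V²/3
49*(K(W) + 19) = 49*((2 - ⅓*(-1)²) + 19) = 49*((2 - ⅓*1) + 19) = 49*((2 - ⅓) + 19) = 49*(5/3 + 19) = 49*(62/3) = 3038/3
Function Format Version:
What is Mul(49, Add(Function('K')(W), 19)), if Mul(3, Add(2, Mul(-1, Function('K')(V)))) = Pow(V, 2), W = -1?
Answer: Rational(3038, 3) ≈ 1012.7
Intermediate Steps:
Function('K')(V) = Add(2, Mul(Rational(-1, 3), Pow(V, 2)))
Mul(49, Add(Function('K')(W), 19)) = Mul(49, Add(Add(2, Mul(Rational(-1, 3), Pow(-1, 2))), 19)) = Mul(49, Add(Add(2, Mul(Rational(-1, 3), 1)), 19)) = Mul(49, Add(Add(2, Rational(-1, 3)), 19)) = Mul(49, Add(Rational(5, 3), 19)) = Mul(49, Rational(62, 3)) = Rational(3038, 3)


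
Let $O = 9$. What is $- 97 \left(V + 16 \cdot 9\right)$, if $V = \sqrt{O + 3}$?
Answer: $-13968 - 194 \sqrt{3} \approx -14304.0$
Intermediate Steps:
$V = 2 \sqrt{3}$ ($V = \sqrt{9 + 3} = \sqrt{12} = 2 \sqrt{3} \approx 3.4641$)
$- 97 \left(V + 16 \cdot 9\right) = - 97 \left(2 \sqrt{3} + 16 \cdot 9\right) = - 97 \left(2 \sqrt{3} + 144\right) = - 97 \left(144 + 2 \sqrt{3}\right) = -13968 - 194 \sqrt{3}$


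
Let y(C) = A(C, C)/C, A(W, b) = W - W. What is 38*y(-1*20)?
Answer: 0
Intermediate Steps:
A(W, b) = 0
y(C) = 0 (y(C) = 0/C = 0)
38*y(-1*20) = 38*0 = 0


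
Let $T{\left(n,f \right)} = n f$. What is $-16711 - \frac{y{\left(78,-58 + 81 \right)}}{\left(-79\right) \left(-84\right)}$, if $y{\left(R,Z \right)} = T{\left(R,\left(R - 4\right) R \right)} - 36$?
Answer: $- \frac{9278698}{553} \approx -16779.0$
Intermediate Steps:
$T{\left(n,f \right)} = f n$
$y{\left(R,Z \right)} = -36 + R^{2} \left(-4 + R\right)$ ($y{\left(R,Z \right)} = \left(R - 4\right) R R - 36 = \left(-4 + R\right) R R - 36 = R \left(-4 + R\right) R - 36 = R^{2} \left(-4 + R\right) - 36 = -36 + R^{2} \left(-4 + R\right)$)
$-16711 - \frac{y{\left(78,-58 + 81 \right)}}{\left(-79\right) \left(-84\right)} = -16711 - \frac{-36 + 78^{2} \left(-4 + 78\right)}{\left(-79\right) \left(-84\right)} = -16711 - \frac{-36 + 6084 \cdot 74}{6636} = -16711 - \left(-36 + 450216\right) \frac{1}{6636} = -16711 - 450180 \cdot \frac{1}{6636} = -16711 - \frac{37515}{553} = - \frac{9278698}{553}$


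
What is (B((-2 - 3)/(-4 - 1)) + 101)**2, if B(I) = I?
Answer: 10404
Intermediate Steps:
(B((-2 - 3)/(-4 - 1)) + 101)**2 = ((-2 - 3)/(-4 - 1) + 101)**2 = (-5/(-5) + 101)**2 = (-5*(-1/5) + 101)**2 = (1 + 101)**2 = 102**2 = 10404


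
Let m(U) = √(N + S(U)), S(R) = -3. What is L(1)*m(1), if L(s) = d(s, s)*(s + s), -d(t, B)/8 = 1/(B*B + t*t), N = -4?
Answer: -8*I*√7 ≈ -21.166*I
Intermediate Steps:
d(t, B) = -8/(B² + t²) (d(t, B) = -8/(B*B + t*t) = -8/(B² + t²))
L(s) = -8/s (L(s) = (-8/(s² + s²))*(s + s) = (-8*1/(2*s²))*(2*s) = (-4/s²)*(2*s) = -8/s)
m(U) = I*√7 (m(U) = √(-4 - 3) = √(-7) = I*√7)
L(1)*m(1) = (-8/1)*(I*√7) = (-8*1)*(I*√7) = -8*I*√7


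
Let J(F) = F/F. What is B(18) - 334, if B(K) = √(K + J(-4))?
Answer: -334 + √19 ≈ -329.64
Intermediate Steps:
J(F) = 1
B(K) = √(1 + K) (B(K) = √(K + 1) = √(1 + K))
B(18) - 334 = √(1 + 18) - 334 = √19 - 334 = -334 + √19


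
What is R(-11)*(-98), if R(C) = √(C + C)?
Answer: -98*I*√22 ≈ -459.66*I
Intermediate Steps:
R(C) = √2*√C (R(C) = √(2*C) = √2*√C)
R(-11)*(-98) = (√2*√(-11))*(-98) = (√2*(I*√11))*(-98) = (I*√22)*(-98) = -98*I*√22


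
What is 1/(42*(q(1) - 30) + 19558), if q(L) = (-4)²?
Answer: 1/18970 ≈ 5.2715e-5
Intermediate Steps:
q(L) = 16
1/(42*(q(1) - 30) + 19558) = 1/(42*(16 - 30) + 19558) = 1/(42*(-14) + 19558) = 1/(-588 + 19558) = 1/18970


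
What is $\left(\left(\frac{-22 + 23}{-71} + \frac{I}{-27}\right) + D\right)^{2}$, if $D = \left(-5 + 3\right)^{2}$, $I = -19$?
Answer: $\frac{80820100}{3674889} \approx 21.993$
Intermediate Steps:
$D = 4$ ($D = \left(-2\right)^{2} = 4$)
$\left(\left(\frac{-22 + 23}{-71} + \frac{I}{-27}\right) + D\right)^{2} = \left(\left(\frac{-22 + 23}{-71} - \frac{19}{-27}\right) + 4\right)^{2} = \left(\left(1 \left(- \frac{1}{71}\right) - - \frac{19}{27}\right) + 4\right)^{2} = \left(\left(- \frac{1}{71} + \frac{19}{27}\right) + 4\right)^{2} = \left(\frac{1322}{1917} + 4\right)^{2} = \left(\frac{8990}{1917}\right)^{2} = \frac{80820100}{3674889}$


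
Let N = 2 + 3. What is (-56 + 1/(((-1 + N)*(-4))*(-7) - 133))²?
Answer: 1385329/441 ≈ 3141.3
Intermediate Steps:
N = 5
(-56 + 1/(((-1 + N)*(-4))*(-7) - 133))² = (-56 + 1/(((-1 + 5)*(-4))*(-7) - 133))² = (-56 + 1/((4*(-4))*(-7) - 133))² = (-56 + 1/(-16*(-7) - 133))² = (-56 + 1/(112 - 133))² = (-56 + 1/(-21))² = (-56 - 1/21)² = (-1177/21)² = 1385329/441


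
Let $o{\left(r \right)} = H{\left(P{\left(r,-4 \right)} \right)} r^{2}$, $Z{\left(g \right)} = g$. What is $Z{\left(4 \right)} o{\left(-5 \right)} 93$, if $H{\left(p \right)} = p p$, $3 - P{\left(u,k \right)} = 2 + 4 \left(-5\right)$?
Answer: $4101300$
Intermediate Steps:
$P{\left(u,k \right)} = 21$ ($P{\left(u,k \right)} = 3 - \left(2 + 4 \left(-5\right)\right) = 3 - \left(2 - 20\right) = 3 - -18 = 3 + 18 = 21$)
$H{\left(p \right)} = p^{2}$
$o{\left(r \right)} = 441 r^{2}$ ($o{\left(r \right)} = 21^{2} r^{2} = 441 r^{2}$)
$Z{\left(4 \right)} o{\left(-5 \right)} 93 = 4 \cdot 441 \left(-5\right)^{2} \cdot 93 = 4 \cdot 441 \cdot 25 \cdot 93 = 4 \cdot 11025 \cdot 93 = 44100 \cdot 93 = 4101300$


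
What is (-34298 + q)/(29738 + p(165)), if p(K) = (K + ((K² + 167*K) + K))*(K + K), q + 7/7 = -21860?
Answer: -56159/18216038 ≈ -0.0030829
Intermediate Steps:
q = -21861 (q = -1 - 21860 = -21861)
p(K) = 2*K*(K² + 169*K) (p(K) = (K + (K² + 168*K))*(2*K) = (K² + 169*K)*(2*K) = 2*K*(K² + 169*K))
(-34298 + q)/(29738 + p(165)) = (-34298 - 21861)/(29738 + 2*165²*(169 + 165)) = -56159/(29738 + 2*27225*334) = -56159/(29738 + 18186300) = -56159/18216038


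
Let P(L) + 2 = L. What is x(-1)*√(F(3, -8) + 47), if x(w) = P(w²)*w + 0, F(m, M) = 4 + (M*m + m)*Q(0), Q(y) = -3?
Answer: √114 ≈ 10.677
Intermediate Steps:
P(L) = -2 + L
F(m, M) = 4 - 3*m - 3*M*m (F(m, M) = 4 + (M*m + m)*(-3) = 4 + (m + M*m)*(-3) = 4 + (-3*m - 3*M*m) = 4 - 3*m - 3*M*m)
x(w) = w*(-2 + w²) (x(w) = (-2 + w²)*w + 0 = w*(-2 + w²) + 0 = w*(-2 + w²))
x(-1)*√(F(3, -8) + 47) = (-(-2 + (-1)²))*√((4 - 3*3 - 3*(-8)*3) + 47) = (-(-2 + 1))*√((4 - 9 + 72) + 47) = (-1*(-1))*√(67 + 47) = 1*√114 = √114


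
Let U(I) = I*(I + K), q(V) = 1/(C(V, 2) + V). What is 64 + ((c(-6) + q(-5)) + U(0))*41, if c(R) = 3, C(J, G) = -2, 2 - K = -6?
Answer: 1268/7 ≈ 181.14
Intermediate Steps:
K = 8 (K = 2 - 1*(-6) = 2 + 6 = 8)
q(V) = 1/(-2 + V)
U(I) = I*(8 + I) (U(I) = I*(I + 8) = I*(8 + I))
64 + ((c(-6) + q(-5)) + U(0))*41 = 64 + ((3 + 1/(-2 - 5)) + 0*(8 + 0))*41 = 64 + ((3 + 1/(-7)) + 0*8)*41 = 64 + ((3 - ⅐) + 0)*41 = 64 + (20/7 + 0)*41 = 64 + (20/7)*41 = 64 + 820/7 = 1268/7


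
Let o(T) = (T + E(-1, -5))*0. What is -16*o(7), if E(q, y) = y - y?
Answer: 0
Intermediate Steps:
E(q, y) = 0
o(T) = 0 (o(T) = (T + 0)*0 = T*0 = 0)
-16*o(7) = -16*0 = 0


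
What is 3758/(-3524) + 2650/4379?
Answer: -3558841/7715798 ≈ -0.46124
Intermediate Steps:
3758/(-3524) + 2650/4379 = 3758*(-1/3524) + 2650*(1/4379) = -1879/1762 + 2650/4379 = -3558841/7715798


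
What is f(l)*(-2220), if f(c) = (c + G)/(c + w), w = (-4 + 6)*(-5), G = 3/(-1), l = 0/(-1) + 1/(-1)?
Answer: -8880/11 ≈ -807.27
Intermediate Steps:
l = -1 (l = 0*(-1) + 1*(-1) = 0 - 1 = -1)
G = -3 (G = 3*(-1) = -3)
w = -10 (w = 2*(-5) = -10)
f(c) = (-3 + c)/(-10 + c) (f(c) = (c - 3)/(c - 10) = (-3 + c)/(-10 + c))
f(l)*(-2220) = ((-3 - 1)/(-10 - 1))*(-2220) = (-4/(-11))*(-2220) = -1/11*(-4)*(-2220) = (4/11)*(-2220) = -8880/11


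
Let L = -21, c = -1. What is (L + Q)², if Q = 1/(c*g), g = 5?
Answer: 11236/25 ≈ 449.44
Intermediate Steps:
Q = -⅕ (Q = 1/(-1*5) = 1/(-5) = -⅕ ≈ -0.20000)
(L + Q)² = (-21 - ⅕)² = (-106/5)² = 11236/25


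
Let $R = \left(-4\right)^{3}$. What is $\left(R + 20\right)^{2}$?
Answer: $1936$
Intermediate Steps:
$R = -64$
$\left(R + 20\right)^{2} = \left(-64 + 20\right)^{2} = \left(-44\right)^{2} = 1936$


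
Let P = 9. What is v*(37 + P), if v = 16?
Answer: 736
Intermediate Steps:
v*(37 + P) = 16*(37 + 9) = 16*46 = 736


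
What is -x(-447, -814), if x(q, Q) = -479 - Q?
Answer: -335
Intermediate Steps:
-x(-447, -814) = -(-479 - 1*(-814)) = -(-479 + 814) = -1*335 = -335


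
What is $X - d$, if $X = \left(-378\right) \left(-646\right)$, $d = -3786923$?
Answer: $4031111$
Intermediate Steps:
$X = 244188$
$X - d = 244188 - -3786923 = 244188 + 3786923 = 4031111$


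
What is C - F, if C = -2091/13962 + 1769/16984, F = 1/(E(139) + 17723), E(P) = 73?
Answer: -8029029431/175832345832 ≈ -0.045663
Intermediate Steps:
F = 1/17796 (F = 1/(73 + 17723) = 1/17796 ≈ 5.6192e-5)
C = -1802461/39521768 (C = -2091*1/13962 + 1769*(1/16984) = -697/4654 + 1769/16984 = -1802461/39521768 ≈ -0.045607)
C - F = -1802461/39521768 - 1*1/17796 = -1802461/39521768 - 1/17796 = -8029029431/175832345832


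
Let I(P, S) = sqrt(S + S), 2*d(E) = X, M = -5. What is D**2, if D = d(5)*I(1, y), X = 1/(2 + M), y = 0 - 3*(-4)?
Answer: 2/3 ≈ 0.66667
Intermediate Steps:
y = 12 (y = 0 + 12 = 12)
X = -1/3 (X = 1/(2 - 5) = 1/(-3) = -1/3 ≈ -0.33333)
d(E) = -1/6 (d(E) = (1/2)*(-1/3) = -1/6)
I(P, S) = sqrt(2)*sqrt(S) (I(P, S) = sqrt(2*S) = sqrt(2)*sqrt(S))
D = -sqrt(6)/3 (D = -sqrt(2)*sqrt(12)/6 = -sqrt(2)*2*sqrt(3)/6 = -sqrt(6)/3 ≈ -0.81650)
D**2 = (-sqrt(6)/3)**2 = 2/3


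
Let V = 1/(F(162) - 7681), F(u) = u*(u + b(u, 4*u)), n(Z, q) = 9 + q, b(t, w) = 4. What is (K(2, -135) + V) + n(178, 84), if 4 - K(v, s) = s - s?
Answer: 1863468/19211 ≈ 97.000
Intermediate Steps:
K(v, s) = 4 (K(v, s) = 4 - (s - s) = 4 - 1*0 = 4 + 0 = 4)
F(u) = u*(4 + u) (F(u) = u*(u + 4) = u*(4 + u))
V = 1/19211 (V = 1/(162*(4 + 162) - 7681) = 1/(162*166 - 7681) = 1/(26892 - 7681) = 1/19211 ≈ 5.2053e-5)
(K(2, -135) + V) + n(178, 84) = (4 + 1/19211) + (9 + 84) = 76845/19211 + 93 = 1863468/19211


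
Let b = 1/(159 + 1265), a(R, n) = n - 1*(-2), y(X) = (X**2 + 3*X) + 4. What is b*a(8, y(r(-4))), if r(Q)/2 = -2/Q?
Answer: 5/712 ≈ 0.0070225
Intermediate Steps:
r(Q) = -4/Q (r(Q) = 2*(-2/Q) = -4/Q)
y(X) = 4 + X**2 + 3*X
a(R, n) = 2 + n (a(R, n) = n + 2 = 2 + n)
b = 1/1424 ≈ 0.00070225
b*a(8, y(r(-4))) = (2 + (4 + (-4/(-4))**2 + 3*(-4/(-4))))/1424 = (2 + (4 + (-4*(-1/4))**2 + 3*(-4*(-1/4))))/1424 = (2 + (4 + 1**2 + 3*1))/1424 = (2 + (4 + 1 + 3))/1424 = (2 + 8)/1424 = (1/1424)*10 = 5/712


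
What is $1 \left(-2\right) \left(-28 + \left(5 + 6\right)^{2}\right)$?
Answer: $-186$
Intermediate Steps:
$1 \left(-2\right) \left(-28 + \left(5 + 6\right)^{2}\right) = - 2 \left(-28 + 11^{2}\right) = - 2 \left(-28 + 121\right) = \left(-2\right) 93 = -186$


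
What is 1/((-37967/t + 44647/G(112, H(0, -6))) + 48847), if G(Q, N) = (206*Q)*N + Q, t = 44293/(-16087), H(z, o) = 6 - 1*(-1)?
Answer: 7158457488/448382183714371 ≈ 1.5965e-5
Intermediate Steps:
H(z, o) = 7 (H(z, o) = 6 + 1 = 7)
t = -44293/16087 (t = 44293*(-1/16087) = -44293/16087 ≈ -2.7533)
G(Q, N) = Q + 206*N*Q (G(Q, N) = 206*N*Q + Q = Q + 206*N*Q)
1/((-37967/t + 44647/G(112, H(0, -6))) + 48847) = 1/((-37967/(-44293/16087) + 44647/((112*(1 + 206*7)))) + 48847) = 1/((-37967*(-16087/44293) + 44647/((112*(1 + 1442)))) + 48847) = 1/((610775129/44293 + 44647/((112*1443))) + 48847) = 1/((610775129/44293 + 44647/161616) + 48847) = 1/(98713010798035/7158457488 + 48847) = 1/(448382183714371/7158457488) = 7158457488/448382183714371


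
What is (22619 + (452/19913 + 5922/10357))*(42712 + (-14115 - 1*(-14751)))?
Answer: 202220206485041892/206238941 ≈ 9.8051e+8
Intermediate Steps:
(22619 + (452/19913 + 5922/10357))*(42712 + (-14115 - 1*(-14751))) = (22619 + (452*(1/19913) + 5922*(1/10357)))*(42712 + (-14115 + 14751)) = (22619 + (452/19913 + 5922/10357))*(42712 + 636) = (22619 + 122606150/206238941)*43348 = (4665041212629/206238941)*43348 = 202220206485041892/206238941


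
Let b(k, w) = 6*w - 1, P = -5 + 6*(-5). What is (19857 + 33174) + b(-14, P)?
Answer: 52820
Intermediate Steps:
P = -35 (P = -5 - 30 = -35)
b(k, w) = -1 + 6*w
(19857 + 33174) + b(-14, P) = (19857 + 33174) + (-1 + 6*(-35)) = 53031 + (-1 - 210) = 53031 - 211 = 52820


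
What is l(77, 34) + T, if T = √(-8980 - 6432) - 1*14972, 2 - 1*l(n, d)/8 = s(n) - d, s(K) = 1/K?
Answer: -1130676/77 + 2*I*√3853 ≈ -14684.0 + 124.15*I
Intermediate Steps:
s(K) = 1/K
l(n, d) = 16 - 8/n + 8*d (l(n, d) = 16 - 8*(1/n - d) = 16 + (-8/n + 8*d) = 16 - 8/n + 8*d)
T = -14972 + 2*I*√3853 (T = √(-15412) - 14972 = 2*I*√3853 - 14972 = -14972 + 2*I*√3853 ≈ -14972.0 + 124.15*I)
l(77, 34) + T = (16 - 8/77 + 8*34) + (-14972 + 2*I*√3853) = (16 - 8*1/77 + 272) + (-14972 + 2*I*√3853) = (16 - 8/77 + 272) + (-14972 + 2*I*√3853) = 22168/77 + (-14972 + 2*I*√3853) = -1130676/77 + 2*I*√3853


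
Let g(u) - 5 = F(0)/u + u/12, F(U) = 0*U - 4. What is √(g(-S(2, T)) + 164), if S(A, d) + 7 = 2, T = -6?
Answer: √151755/30 ≈ 12.985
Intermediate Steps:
S(A, d) = -5 (S(A, d) = -7 + 2 = -5)
F(U) = -4 (F(U) = 0 - 4 = -4)
g(u) = 5 - 4/u + u/12 (g(u) = 5 + (-4/u + u/12) = 5 - 4/u + u/12)
√(g(-S(2, T)) + 164) = √((5 - 4/((-1*(-5))) + (-1*(-5))/12) + 164) = √((5 - 4/5 + (1/12)*5) + 164) = √((5 - 4*⅕ + 5/12) + 164) = √((5 - ⅘ + 5/12) + 164) = √(277/60 + 164) = √(10117/60) = √151755/30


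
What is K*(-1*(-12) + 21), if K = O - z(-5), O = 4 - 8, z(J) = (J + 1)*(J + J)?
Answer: -1452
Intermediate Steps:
z(J) = 2*J*(1 + J) (z(J) = (1 + J)*(2*J) = 2*J*(1 + J))
O = -4
K = -44 (K = -4 - 2*(-5)*(1 - 5) = -4 - 2*(-5)*(-4) = -4 - 1*40 = -4 - 40 = -44)
K*(-1*(-12) + 21) = -44*(-1*(-12) + 21) = -44*(12 + 21) = -44*33 = -1452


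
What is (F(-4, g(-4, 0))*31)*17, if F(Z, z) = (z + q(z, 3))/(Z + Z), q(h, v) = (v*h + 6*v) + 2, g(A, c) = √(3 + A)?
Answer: -2635/2 - 527*I/2 ≈ -1317.5 - 263.5*I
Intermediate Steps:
q(h, v) = 2 + 6*v + h*v (q(h, v) = (h*v + 6*v) + 2 = (6*v + h*v) + 2 = 2 + 6*v + h*v)
F(Z, z) = (20 + 4*z)/(2*Z) (F(Z, z) = (z + (2 + 6*3 + z*3))/(Z + Z) = (z + (2 + 18 + 3*z))/((2*Z)) = (z + (20 + 3*z))*(1/(2*Z)) = (20 + 4*z)*(1/(2*Z)) = (20 + 4*z)/(2*Z))
(F(-4, g(-4, 0))*31)*17 = ((2*(5 + √(3 - 4))/(-4))*31)*17 = ((2*(-¼)*(5 + √(-1)))*31)*17 = ((2*(-¼)*(5 + I))*31)*17 = ((-5/2 - I/2)*31)*17 = (-155/2 - 31*I/2)*17 = -2635/2 - 527*I/2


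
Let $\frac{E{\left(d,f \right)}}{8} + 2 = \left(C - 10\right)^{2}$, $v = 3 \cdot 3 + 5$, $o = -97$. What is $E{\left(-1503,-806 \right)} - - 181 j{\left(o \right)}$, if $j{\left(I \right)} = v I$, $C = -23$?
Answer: $-237102$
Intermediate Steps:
$v = 14$ ($v = 9 + 5 = 14$)
$E{\left(d,f \right)} = 8696$ ($E{\left(d,f \right)} = -16 + 8 \left(-23 - 10\right)^{2} = -16 + 8 \left(-33\right)^{2} = -16 + 8 \cdot 1089 = -16 + 8712 = 8696$)
$j{\left(I \right)} = 14 I$
$E{\left(-1503,-806 \right)} - - 181 j{\left(o \right)} = 8696 - - 181 \cdot 14 \left(-97\right) = 8696 - \left(-181\right) \left(-1358\right) = 8696 - 245798 = -237102$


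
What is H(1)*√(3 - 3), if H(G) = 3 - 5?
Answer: 0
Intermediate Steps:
H(G) = -2
H(1)*√(3 - 3) = -2*√(3 - 3) = -2*√0 = -2*0 = 0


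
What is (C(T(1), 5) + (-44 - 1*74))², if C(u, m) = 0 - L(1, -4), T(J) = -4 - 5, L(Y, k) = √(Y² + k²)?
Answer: (118 + √17)² ≈ 14914.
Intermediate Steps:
T(J) = -9
C(u, m) = -√17 (C(u, m) = 0 - √(1² + (-4)²) = 0 - √(1 + 16) = 0 - √17 = -√17)
(C(T(1), 5) + (-44 - 1*74))² = (-√17 + (-44 - 1*74))² = (-√17 + (-44 - 74))² = (-√17 - 118)² = (-118 - √17)²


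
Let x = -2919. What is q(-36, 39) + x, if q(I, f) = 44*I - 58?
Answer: -4561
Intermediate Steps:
q(I, f) = -58 + 44*I
q(-36, 39) + x = (-58 + 44*(-36)) - 2919 = (-58 - 1584) - 2919 = -1642 - 2919 = -4561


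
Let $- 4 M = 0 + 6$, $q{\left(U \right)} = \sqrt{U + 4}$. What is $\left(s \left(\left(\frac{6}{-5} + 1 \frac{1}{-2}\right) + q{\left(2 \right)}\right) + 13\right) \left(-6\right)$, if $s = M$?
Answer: $- \frac{933}{10} + 9 \sqrt{6} \approx -71.255$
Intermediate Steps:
$q{\left(U \right)} = \sqrt{4 + U}$
$M = - \frac{3}{2}$ ($M = - \frac{0 + 6}{4} = \left(- \frac{1}{4}\right) 6 = - \frac{3}{2} \approx -1.5$)
$s = - \frac{3}{2} \approx -1.5$
$\left(s \left(\left(\frac{6}{-5} + 1 \frac{1}{-2}\right) + q{\left(2 \right)}\right) + 13\right) \left(-6\right) = \left(- \frac{3 \left(\left(\frac{6}{-5} + 1 \frac{1}{-2}\right) + \sqrt{4 + 2}\right)}{2} + 13\right) \left(-6\right) = \left(- \frac{3 \left(\left(6 \left(- \frac{1}{5}\right) + 1 \left(- \frac{1}{2}\right)\right) + \sqrt{6}\right)}{2} + 13\right) \left(-6\right) = \left(- \frac{3 \left(\left(- \frac{6}{5} - \frac{1}{2}\right) + \sqrt{6}\right)}{2} + 13\right) \left(-6\right) = \left(- \frac{3 \left(- \frac{17}{10} + \sqrt{6}\right)}{2} + 13\right) \left(-6\right) = \left(\left(\frac{51}{20} - \frac{3 \sqrt{6}}{2}\right) + 13\right) \left(-6\right) = \left(\frac{311}{20} - \frac{3 \sqrt{6}}{2}\right) \left(-6\right) = - \frac{933}{10} + 9 \sqrt{6}$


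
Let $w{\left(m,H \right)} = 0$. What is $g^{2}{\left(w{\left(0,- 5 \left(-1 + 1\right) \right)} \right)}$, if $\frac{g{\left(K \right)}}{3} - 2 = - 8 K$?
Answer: $36$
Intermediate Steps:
$g{\left(K \right)} = 6 - 24 K$ ($g{\left(K \right)} = 6 + 3 \left(- 8 K\right) = 6 - 24 K$)
$g^{2}{\left(w{\left(0,- 5 \left(-1 + 1\right) \right)} \right)} = \left(6 - 0\right)^{2} = \left(6 + 0\right)^{2} = 6^{2} = 36$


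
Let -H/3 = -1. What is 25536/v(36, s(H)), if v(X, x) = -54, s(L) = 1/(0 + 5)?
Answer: -4256/9 ≈ -472.89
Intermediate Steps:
H = 3 (H = -3*(-1) = 3)
s(L) = ⅕ (s(L) = 1/5 = ⅕)
25536/v(36, s(H)) = 25536/(-54) = 25536*(-1/54) = -4256/9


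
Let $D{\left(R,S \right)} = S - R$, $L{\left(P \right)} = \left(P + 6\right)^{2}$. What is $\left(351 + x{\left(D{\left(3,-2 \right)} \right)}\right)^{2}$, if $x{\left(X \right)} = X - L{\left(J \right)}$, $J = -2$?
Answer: $108900$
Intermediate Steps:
$L{\left(P \right)} = \left(6 + P\right)^{2}$
$x{\left(X \right)} = -16 + X$ ($x{\left(X \right)} = X - \left(6 - 2\right)^{2} = X - 4^{2} = X - 16 = -16 + X$)
$\left(351 + x{\left(D{\left(3,-2 \right)} \right)}\right)^{2} = \left(351 - 21\right)^{2} = 330^{2} = 108900$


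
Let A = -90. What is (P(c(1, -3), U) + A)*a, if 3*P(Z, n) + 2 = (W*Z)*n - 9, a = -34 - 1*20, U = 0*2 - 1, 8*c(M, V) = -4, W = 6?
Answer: 5004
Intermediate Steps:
c(M, V) = -½ (c(M, V) = (⅛)*(-4) = -½)
U = -1 (U = 0 - 1 = -1)
a = -54 (a = -34 - 20 = -54)
P(Z, n) = -11/3 + 2*Z*n (P(Z, n) = -⅔ + ((6*Z)*n - 9)/3 = -⅔ + (6*Z*n - 9)/3 = -⅔ + (-9 + 6*Z*n)/3 = -⅔ + (-3 + 2*Z*n) = -11/3 + 2*Z*n)
(P(c(1, -3), U) + A)*a = ((-11/3 + 2*(-½)*(-1)) - 90)*(-54) = ((-11/3 + 1) - 90)*(-54) = (-8/3 - 90)*(-54) = -278/3*(-54) = 5004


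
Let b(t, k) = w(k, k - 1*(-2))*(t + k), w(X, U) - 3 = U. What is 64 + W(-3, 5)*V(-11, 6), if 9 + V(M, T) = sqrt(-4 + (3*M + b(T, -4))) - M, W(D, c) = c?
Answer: 74 + 5*I*sqrt(35) ≈ 74.0 + 29.58*I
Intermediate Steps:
w(X, U) = 3 + U
b(t, k) = (5 + k)*(k + t) (b(t, k) = (3 + (k - 1*(-2)))*(t + k) = (3 + (k + 2))*(k + t) = (3 + (2 + k))*(k + t) = (5 + k)*(k + t))
V(M, T) = -9 + sqrt(-8 + T + 3*M) - M (V(M, T) = -9 + (sqrt(-4 + (3*M + (5 - 4)*(-4 + T))) - M) = -9 + (sqrt(-4 + (3*M + 1*(-4 + T))) - M) = -9 + (sqrt(-4 + (3*M + (-4 + T))) - M) = -9 + (sqrt(-4 + (-4 + T + 3*M)) - M) = -9 + (sqrt(-8 + T + 3*M) - M) = -9 + sqrt(-8 + T + 3*M) - M)
64 + W(-3, 5)*V(-11, 6) = 64 + 5*(-9 + sqrt(-8 + 6 + 3*(-11)) - 1*(-11)) = 64 + 5*(-9 + sqrt(-8 + 6 - 33) + 11) = 64 + 5*(-9 + sqrt(-35) + 11) = 64 + 5*(-9 + I*sqrt(35) + 11) = 64 + 5*(2 + I*sqrt(35)) = 64 + (10 + 5*I*sqrt(35)) = 74 + 5*I*sqrt(35)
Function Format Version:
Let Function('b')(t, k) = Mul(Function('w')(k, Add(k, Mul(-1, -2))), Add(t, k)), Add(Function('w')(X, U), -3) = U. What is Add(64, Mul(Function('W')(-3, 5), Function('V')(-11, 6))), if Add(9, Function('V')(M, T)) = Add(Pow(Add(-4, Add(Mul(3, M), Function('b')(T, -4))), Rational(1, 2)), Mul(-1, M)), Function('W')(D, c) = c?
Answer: Add(74, Mul(5, I, Pow(35, Rational(1, 2)))) ≈ Add(74.000, Mul(29.580, I))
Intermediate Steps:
Function('w')(X, U) = Add(3, U)
Function('b')(t, k) = Mul(Add(5, k), Add(k, t)) (Function('b')(t, k) = Mul(Add(3, Add(k, Mul(-1, -2))), Add(t, k)) = Mul(Add(3, Add(k, 2)), Add(k, t)) = Mul(Add(3, Add(2, k)), Add(k, t)) = Mul(Add(5, k), Add(k, t)))
Function('V')(M, T) = Add(-9, Pow(Add(-8, T, Mul(3, M)), Rational(1, 2)), Mul(-1, M)) (Function('V')(M, T) = Add(-9, Add(Pow(Add(-4, Add(Mul(3, M), Mul(Add(5, -4), Add(-4, T)))), Rational(1, 2)), Mul(-1, M))) = Add(-9, Add(Pow(Add(-4, Add(Mul(3, M), Mul(1, Add(-4, T)))), Rational(1, 2)), Mul(-1, M))) = Add(-9, Add(Pow(Add(-4, Add(Mul(3, M), Add(-4, T))), Rational(1, 2)), Mul(-1, M))) = Add(-9, Add(Pow(Add(-4, Add(-4, T, Mul(3, M))), Rational(1, 2)), Mul(-1, M))) = Add(-9, Add(Pow(Add(-8, T, Mul(3, M)), Rational(1, 2)), Mul(-1, M))) = Add(-9, Pow(Add(-8, T, Mul(3, M)), Rational(1, 2)), Mul(-1, M)))
Add(64, Mul(Function('W')(-3, 5), Function('V')(-11, 6))) = Add(64, Mul(5, Add(-9, Pow(Add(-8, 6, Mul(3, -11)), Rational(1, 2)), Mul(-1, -11)))) = Add(64, Mul(5, Add(-9, Pow(Add(-8, 6, -33), Rational(1, 2)), 11))) = Add(64, Mul(5, Add(-9, Pow(-35, Rational(1, 2)), 11))) = Add(64, Mul(5, Add(-9, Mul(I, Pow(35, Rational(1, 2))), 11))) = Add(64, Mul(5, Add(2, Mul(I, Pow(35, Rational(1, 2)))))) = Add(64, Add(10, Mul(5, I, Pow(35, Rational(1, 2))))) = Add(74, Mul(5, I, Pow(35, Rational(1, 2))))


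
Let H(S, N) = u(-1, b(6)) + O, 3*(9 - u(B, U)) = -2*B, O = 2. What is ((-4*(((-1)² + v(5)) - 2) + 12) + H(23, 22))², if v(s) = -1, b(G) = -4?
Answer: 8281/9 ≈ 920.11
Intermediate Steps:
u(B, U) = 9 + 2*B/3 (u(B, U) = 9 - (-2)*B/3 = 9 + 2*B/3)
H(S, N) = 31/3 (H(S, N) = (9 + (⅔)*(-1)) + 2 = (9 - ⅔) + 2 = 25/3 + 2 = 31/3)
((-4*(((-1)² + v(5)) - 2) + 12) + H(23, 22))² = ((-4*(((-1)² - 1) - 2) + 12) + 31/3)² = ((-4*((1 - 1) - 2) + 12) + 31/3)² = ((-4*(0 - 2) + 12) + 31/3)² = ((-4*(-2) + 12) + 31/3)² = ((8 + 12) + 31/3)² = (20 + 31/3)² = (91/3)² = 8281/9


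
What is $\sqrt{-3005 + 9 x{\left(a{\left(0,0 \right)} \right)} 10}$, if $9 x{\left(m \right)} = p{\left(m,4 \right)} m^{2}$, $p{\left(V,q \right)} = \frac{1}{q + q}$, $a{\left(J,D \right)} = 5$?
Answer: $\frac{i \sqrt{11895}}{2} \approx 54.532 i$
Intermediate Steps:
$p{\left(V,q \right)} = \frac{1}{2 q}$
$x{\left(m \right)} = \frac{m^{2}}{72}$ ($x{\left(m \right)} = \frac{\frac{1}{2 \cdot 4} m^{2}}{9} = \frac{\frac{1}{2} \cdot \frac{1}{4} m^{2}}{9} = \frac{\frac{1}{8} m^{2}}{9} = \frac{m^{2}}{72}$)
$\sqrt{-3005 + 9 x{\left(a{\left(0,0 \right)} \right)} 10} = \sqrt{-3005 + 9 \frac{5^{2}}{72} \cdot 10} = \sqrt{-3005 + 9 \cdot \frac{1}{72} \cdot 25 \cdot 10} = \sqrt{-3005 + 9 \cdot \frac{25}{72} \cdot 10} = \sqrt{-3005 + \frac{25}{8} \cdot 10} = \sqrt{-3005 + \frac{125}{4}} = \sqrt{- \frac{11895}{4}} = \frac{i \sqrt{11895}}{2}$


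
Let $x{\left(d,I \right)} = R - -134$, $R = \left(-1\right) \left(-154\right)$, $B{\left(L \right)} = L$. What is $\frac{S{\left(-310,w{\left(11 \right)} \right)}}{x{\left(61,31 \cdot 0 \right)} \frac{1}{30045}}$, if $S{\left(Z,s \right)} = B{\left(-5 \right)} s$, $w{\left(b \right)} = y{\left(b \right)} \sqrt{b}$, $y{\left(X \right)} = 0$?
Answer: $0$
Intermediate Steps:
$R = 154$
$w{\left(b \right)} = 0$ ($w{\left(b \right)} = 0 \sqrt{b} = 0$)
$S{\left(Z,s \right)} = - 5 s$
$x{\left(d,I \right)} = 288$ ($x{\left(d,I \right)} = 154 - -134 = 154 + 134 = 288$)
$\frac{S{\left(-310,w{\left(11 \right)} \right)}}{x{\left(61,31 \cdot 0 \right)} \frac{1}{30045}} = \frac{\left(-5\right) 0}{288 \cdot \frac{1}{30045}} = \frac{0}{288 \cdot \frac{1}{30045}} = \frac{0}{\frac{96}{10015}} = 0 \cdot \frac{10015}{96} = 0$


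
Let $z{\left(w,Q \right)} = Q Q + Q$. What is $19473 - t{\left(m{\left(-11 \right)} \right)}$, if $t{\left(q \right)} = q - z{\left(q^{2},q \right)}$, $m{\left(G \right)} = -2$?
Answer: $19477$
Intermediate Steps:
$z{\left(w,Q \right)} = Q + Q^{2}$ ($z{\left(w,Q \right)} = Q^{2} + Q = Q + Q^{2}$)
$t{\left(q \right)} = q - q \left(1 + q\right)$
$19473 - t{\left(m{\left(-11 \right)} \right)} = 19473 - - \left(-2\right)^{2} = 19473 - \left(-1\right) 4 = 19473 - -4 = 19473 + 4 = 19477$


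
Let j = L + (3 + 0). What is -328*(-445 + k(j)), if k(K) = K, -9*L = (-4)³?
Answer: 1283792/9 ≈ 1.4264e+5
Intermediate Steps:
L = 64/9 (L = -⅑*(-4)³ = -⅑*(-64) = 64/9 ≈ 7.1111)
j = 91/9 (j = 64/9 + (3 + 0) = 64/9 + 3 = 91/9 ≈ 10.111)
-328*(-445 + k(j)) = -328*(-445 + 91/9) = -328*(-3914/9) = 1283792/9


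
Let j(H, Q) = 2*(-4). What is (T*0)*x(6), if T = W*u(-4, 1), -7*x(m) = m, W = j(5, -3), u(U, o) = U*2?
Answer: 0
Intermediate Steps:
j(H, Q) = -8
u(U, o) = 2*U
W = -8
x(m) = -m/7
T = 64 (T = -16*(-4) = -8*(-8) = 64)
(T*0)*x(6) = (64*0)*(-⅐*6) = 0*(-6/7) = 0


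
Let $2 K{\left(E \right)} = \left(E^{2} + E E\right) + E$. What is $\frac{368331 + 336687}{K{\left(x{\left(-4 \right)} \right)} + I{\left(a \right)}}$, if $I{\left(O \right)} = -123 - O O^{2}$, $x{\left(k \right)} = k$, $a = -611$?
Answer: $\frac{352509}{114049511} \approx 0.0030908$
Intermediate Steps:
$I{\left(O \right)} = -123 - O^{3}$
$K{\left(E \right)} = E^{2} + \frac{E}{2}$ ($K{\left(E \right)} = \frac{\left(E^{2} + E E\right) + E}{2} = \frac{\left(E^{2} + E^{2}\right) + E}{2} = \frac{2 E^{2} + E}{2} = \frac{E + 2 E^{2}}{2} = E^{2} + \frac{E}{2}$)
$\frac{368331 + 336687}{K{\left(x{\left(-4 \right)} \right)} + I{\left(a \right)}} = \frac{368331 + 336687}{- 4 \left(\frac{1}{2} - 4\right) - -228099008} = \frac{705018}{\left(-4\right) \left(- \frac{7}{2}\right) - -228099008} = \frac{705018}{14 + \left(-123 + 228099131\right)} = \frac{705018}{14 + 228099008} = \frac{705018}{228099022} = 705018 \cdot \frac{1}{228099022} = \frac{352509}{114049511}$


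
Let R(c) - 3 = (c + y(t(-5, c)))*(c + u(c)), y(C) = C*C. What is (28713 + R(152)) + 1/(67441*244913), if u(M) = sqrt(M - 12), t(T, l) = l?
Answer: 58861076693932525/16517177633 + 46512*sqrt(35) ≈ 3.8388e+6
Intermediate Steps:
u(M) = sqrt(-12 + M)
y(C) = C**2
R(c) = 3 + (c + c**2)*(c + sqrt(-12 + c))
(28713 + R(152)) + 1/(67441*244913) = (28713 + (3 + 152**2 + 152**3 + 152*sqrt(-12 + 152) + 152**2*sqrt(-12 + 152))) + 1/(67441*244913) = (28713 + (3 + 23104 + 3511808 + 152*sqrt(140) + 23104*sqrt(140))) + (1/67441)*(1/244913) = (28713 + (3 + 23104 + 3511808 + 152*(2*sqrt(35)) + 23104*(2*sqrt(35)))) + 1/16517177633 = (28713 + (3 + 23104 + 3511808 + 304*sqrt(35) + 46208*sqrt(35))) + 1/16517177633 = (28713 + (3534915 + 46512*sqrt(35))) + 1/16517177633 = (3563628 + 46512*sqrt(35)) + 1/16517177633 = 58861076693932525/16517177633 + 46512*sqrt(35)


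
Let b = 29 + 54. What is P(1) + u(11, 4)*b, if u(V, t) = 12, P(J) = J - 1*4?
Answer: 993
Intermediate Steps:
P(J) = -4 + J (P(J) = J - 4 = -4 + J)
b = 83
P(1) + u(11, 4)*b = (-4 + 1) + 12*83 = -3 + 996 = 993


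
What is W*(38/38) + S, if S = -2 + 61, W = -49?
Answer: 10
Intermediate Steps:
S = 59
W*(38/38) + S = -1862/38 + 59 = -49*1 + 59 = -49 + 59 = 10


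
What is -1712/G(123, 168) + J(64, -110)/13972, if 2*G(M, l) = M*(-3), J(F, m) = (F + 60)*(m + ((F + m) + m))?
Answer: 1273894/184131 ≈ 6.9184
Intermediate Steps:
J(F, m) = (60 + F)*(F + 3*m) (J(F, m) = (60 + F)*(m + (F + 2*m)) = (60 + F)*(F + 3*m))
G(M, l) = -3*M/2 (G(M, l) = (M*(-3))/2 = (-3*M)/2 = -3*M/2)
-1712/G(123, 168) + J(64, -110)/13972 = -1712/((-3/2*123)) + (64² + 60*64 + 180*(-110) + 3*64*(-110))/13972 = -1712/(-369/2) + (4096 + 3840 - 19800 - 21120)*(1/13972) = -1712*(-2/369) - 32984*1/13972 = 3424/369 - 1178/499 = 1273894/184131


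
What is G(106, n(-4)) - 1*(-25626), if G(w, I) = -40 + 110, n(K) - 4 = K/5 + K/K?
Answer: 25696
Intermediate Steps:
n(K) = 5 + K/5 (n(K) = 4 + (K/5 + K/K) = 4 + (K*(⅕) + 1) = 4 + (K/5 + 1) = 4 + (1 + K/5) = 5 + K/5)
G(w, I) = 70
G(106, n(-4)) - 1*(-25626) = 70 - 1*(-25626) = 70 + 25626 = 25696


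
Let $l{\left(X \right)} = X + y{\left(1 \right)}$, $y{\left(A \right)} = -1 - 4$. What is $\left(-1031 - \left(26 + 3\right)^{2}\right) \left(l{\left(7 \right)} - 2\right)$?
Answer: $0$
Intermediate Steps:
$y{\left(A \right)} = -5$
$l{\left(X \right)} = -5 + X$ ($l{\left(X \right)} = X - 5 = -5 + X$)
$\left(-1031 - \left(26 + 3\right)^{2}\right) \left(l{\left(7 \right)} - 2\right) = \left(-1031 - \left(26 + 3\right)^{2}\right) \left(\left(-5 + 7\right) - 2\right) = \left(-1031 - 29^{2}\right) \left(2 - 2\right) = \left(-1031 - 841\right) 0 = \left(-1872\right) 0 = 0$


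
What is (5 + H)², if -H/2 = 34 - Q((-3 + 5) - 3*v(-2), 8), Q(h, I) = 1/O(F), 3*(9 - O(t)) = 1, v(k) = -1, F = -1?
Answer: 665856/169 ≈ 3940.0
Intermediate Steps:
O(t) = 26/3 (O(t) = 9 - ⅓*1 = 9 - ⅓ = 26/3)
Q(h, I) = 3/26 (Q(h, I) = 1/(26/3) = 3/26)
H = -881/13 (H = -2*(34 - 1*3/26) = -2*(34 - 3/26) = -2*881/26 = -881/13 ≈ -67.769)
(5 + H)² = (5 - 881/13)² = (-816/13)² = 665856/169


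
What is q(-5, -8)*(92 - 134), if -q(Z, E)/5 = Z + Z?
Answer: -2100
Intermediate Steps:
q(Z, E) = -10*Z (q(Z, E) = -5*(Z + Z) = -10*Z)
q(-5, -8)*(92 - 134) = (-10*(-5))*(92 - 134) = 50*(-42) = -2100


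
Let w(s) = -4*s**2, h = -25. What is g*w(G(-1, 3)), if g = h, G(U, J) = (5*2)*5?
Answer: 250000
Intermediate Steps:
G(U, J) = 50 (G(U, J) = 10*5 = 50)
g = -25
g*w(G(-1, 3)) = -(-100)*50**2 = -(-100)*2500 = -25*(-10000) = 250000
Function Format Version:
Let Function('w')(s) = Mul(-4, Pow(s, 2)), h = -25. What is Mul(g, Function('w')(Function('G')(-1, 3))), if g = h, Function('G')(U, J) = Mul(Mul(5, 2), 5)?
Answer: 250000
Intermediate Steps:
Function('G')(U, J) = 50 (Function('G')(U, J) = Mul(10, 5) = 50)
g = -25
Mul(g, Function('w')(Function('G')(-1, 3))) = Mul(-25, Mul(-4, Pow(50, 2))) = Mul(-25, Mul(-4, 2500)) = Mul(-25, -10000) = 250000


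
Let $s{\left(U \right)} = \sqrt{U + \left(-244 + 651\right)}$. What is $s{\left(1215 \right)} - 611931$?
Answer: $-611931 + \sqrt{1622} \approx -6.1189 \cdot 10^{5}$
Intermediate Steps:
$s{\left(U \right)} = \sqrt{407 + U}$ ($s{\left(U \right)} = \sqrt{U + 407} = \sqrt{407 + U}$)
$s{\left(1215 \right)} - 611931 = \sqrt{407 + 1215} - 611931 = \sqrt{1622} - 611931 = -611931 + \sqrt{1622}$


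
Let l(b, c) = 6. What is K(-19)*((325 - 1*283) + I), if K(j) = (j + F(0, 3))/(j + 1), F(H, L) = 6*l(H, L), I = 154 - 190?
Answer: -17/3 ≈ -5.6667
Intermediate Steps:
I = -36
F(H, L) = 36 (F(H, L) = 6*6 = 36)
K(j) = (36 + j)/(1 + j) (K(j) = (j + 36)/(j + 1) = (36 + j)/(1 + j))
K(-19)*((325 - 1*283) + I) = ((36 - 19)/(1 - 19))*((325 - 1*283) - 36) = (17/(-18))*((325 - 283) - 36) = (-1/18*17)*(42 - 36) = -17/18*6 = -17/3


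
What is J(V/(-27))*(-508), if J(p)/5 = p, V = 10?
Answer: 25400/27 ≈ 940.74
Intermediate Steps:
J(p) = 5*p
J(V/(-27))*(-508) = (5*(10/(-27)))*(-508) = (5*(10*(-1/27)))*(-508) = (5*(-10/27))*(-508) = -50/27*(-508) = 25400/27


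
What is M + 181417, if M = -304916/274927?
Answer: 49876126643/274927 ≈ 1.8142e+5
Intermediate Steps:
M = -304916/274927 (M = -304916*1/274927 = -304916/274927 ≈ -1.1091)
M + 181417 = -304916/274927 + 181417 = 49876126643/274927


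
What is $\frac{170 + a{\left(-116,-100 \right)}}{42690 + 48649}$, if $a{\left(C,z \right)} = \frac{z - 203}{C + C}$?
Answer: $\frac{39743}{21190648} \approx 0.0018755$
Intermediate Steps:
$a{\left(C,z \right)} = \frac{-203 + z}{2 C}$
$\frac{170 + a{\left(-116,-100 \right)}}{42690 + 48649} = \frac{170 + \frac{-203 - 100}{2 \left(-116\right)}}{42690 + 48649} = \frac{170 + \frac{1}{2} \left(- \frac{1}{116}\right) \left(-303\right)}{91339} = \left(170 + \frac{303}{232}\right) \frac{1}{91339} = \frac{39743}{232} \cdot \frac{1}{91339} = \frac{39743}{21190648}$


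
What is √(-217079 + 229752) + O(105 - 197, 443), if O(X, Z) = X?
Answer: -92 + √12673 ≈ 20.574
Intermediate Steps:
√(-217079 + 229752) + O(105 - 197, 443) = √(-217079 + 229752) + (105 - 197) = √12673 - 92 = -92 + √12673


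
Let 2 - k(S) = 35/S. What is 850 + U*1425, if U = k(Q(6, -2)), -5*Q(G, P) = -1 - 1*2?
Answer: -79425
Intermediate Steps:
Q(G, P) = ⅗ (Q(G, P) = -(-1 - 1*2)/5 = -(-1 - 2)/5 = -⅕*(-3) = ⅗)
k(S) = 2 - 35/S
U = -169/3 (U = 2 - 35/⅗ = 2 - 35*5/3 = 2 - 175/3 = -169/3 ≈ -56.333)
850 + U*1425 = 850 - 169/3*1425 = 850 - 80275 = -79425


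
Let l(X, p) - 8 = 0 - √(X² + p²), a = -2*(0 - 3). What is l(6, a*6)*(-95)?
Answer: -760 + 570*√37 ≈ 2707.2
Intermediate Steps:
a = 6 (a = -2*(-3) = 6)
l(X, p) = 8 - √(X² + p²) (l(X, p) = 8 + (0 - √(X² + p²)) = 8 - √(X² + p²))
l(6, a*6)*(-95) = (8 - √(6² + (6*6)²))*(-95) = (8 - √(36 + 36²))*(-95) = (8 - √(36 + 1296))*(-95) = (8 - √1332)*(-95) = (8 - 6*√37)*(-95) = -760 + 570*√37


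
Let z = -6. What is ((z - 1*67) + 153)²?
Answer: 6400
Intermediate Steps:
((z - 1*67) + 153)² = ((-6 - 1*67) + 153)² = ((-6 - 67) + 153)² = (-73 + 153)² = 80² = 6400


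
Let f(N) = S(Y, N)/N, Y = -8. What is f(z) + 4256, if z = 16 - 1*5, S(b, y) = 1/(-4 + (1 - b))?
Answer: 234081/55 ≈ 4256.0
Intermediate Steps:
S(b, y) = 1/(-3 - b)
z = 11 (z = 16 - 5 = 11)
f(N) = 1/(5*N) (f(N) = (-1/(3 - 8))/N = (-1/(-5))/N = (-1*(-1/5))/N = 1/(5*N))
f(z) + 4256 = (1/5)/11 + 4256 = (1/5)*(1/11) + 4256 = 1/55 + 4256 = 234081/55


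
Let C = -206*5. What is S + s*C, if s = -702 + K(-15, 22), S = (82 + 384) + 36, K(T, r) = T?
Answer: 739012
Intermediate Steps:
S = 502 (S = 466 + 36 = 502)
s = -717 (s = -702 - 15 = -717)
C = -1030
S + s*C = 502 - 717*(-1030) = 502 + 738510 = 739012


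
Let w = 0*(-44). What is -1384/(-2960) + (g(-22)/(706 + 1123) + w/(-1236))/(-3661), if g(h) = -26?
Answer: 1158412257/2477508530 ≈ 0.46757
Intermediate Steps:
w = 0
-1384/(-2960) + (g(-22)/(706 + 1123) + w/(-1236))/(-3661) = -1384/(-2960) + (-26/(706 + 1123) + 0/(-1236))/(-3661) = -1384*(-1/2960) + (-26/1829 + 0*(-1/1236))*(-1/3661) = 173/370 + (-26*1/1829 + 0)*(-1/3661) = 173/370 + (-26/1829 + 0)*(-1/3661) = 173/370 - 26/1829*(-1/3661) = 173/370 + 26/6695969 = 1158412257/2477508530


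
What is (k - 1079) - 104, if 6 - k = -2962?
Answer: 1785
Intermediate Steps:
k = 2968 (k = 6 - 1*(-2962) = 6 + 2962 = 2968)
(k - 1079) - 104 = (2968 - 1079) - 104 = 1889 - 104 = 1785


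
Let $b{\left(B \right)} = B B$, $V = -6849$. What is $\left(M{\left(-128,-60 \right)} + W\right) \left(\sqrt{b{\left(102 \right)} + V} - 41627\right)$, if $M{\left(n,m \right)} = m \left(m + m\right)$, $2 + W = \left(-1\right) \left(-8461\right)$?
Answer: $-651837193 + 46977 \sqrt{395} \approx -6.509 \cdot 10^{8}$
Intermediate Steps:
$b{\left(B \right)} = B^{2}$
$W = 8459$ ($W = -2 - -8461 = -2 + 8461 = 8459$)
$M{\left(n,m \right)} = 2 m^{2}$ ($M{\left(n,m \right)} = m 2 m = 2 m^{2}$)
$\left(M{\left(-128,-60 \right)} + W\right) \left(\sqrt{b{\left(102 \right)} + V} - 41627\right) = \left(2 \left(-60\right)^{2} + 8459\right) \left(\sqrt{102^{2} - 6849} - 41627\right) = \left(2 \cdot 3600 + 8459\right) \left(\sqrt{10404 - 6849} - 41627\right) = \left(7200 + 8459\right) \left(\sqrt{3555} - 41627\right) = 15659 \left(3 \sqrt{395} - 41627\right) = 15659 \left(-41627 + 3 \sqrt{395}\right) = -651837193 + 46977 \sqrt{395}$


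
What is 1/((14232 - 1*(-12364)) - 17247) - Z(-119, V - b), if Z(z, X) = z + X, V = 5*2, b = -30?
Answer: 738572/9349 ≈ 79.000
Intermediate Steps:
V = 10
Z(z, X) = X + z
1/((14232 - 1*(-12364)) - 17247) - Z(-119, V - b) = 1/((14232 - 1*(-12364)) - 17247) - ((10 - 1*(-30)) - 119) = 1/((14232 + 12364) - 17247) - ((10 + 30) - 119) = 1/(26596 - 17247) - (40 - 119) = 1/9349 - 1*(-79) = 1/9349 + 79 = 738572/9349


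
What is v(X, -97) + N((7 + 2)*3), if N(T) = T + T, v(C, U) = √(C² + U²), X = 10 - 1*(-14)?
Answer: 54 + √9985 ≈ 153.93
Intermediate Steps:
X = 24 (X = 10 + 14 = 24)
N(T) = 2*T
v(X, -97) + N((7 + 2)*3) = √(24² + (-97)²) + 2*((7 + 2)*3) = √(576 + 9409) + 2*(9*3) = √9985 + 2*27 = √9985 + 54 = 54 + √9985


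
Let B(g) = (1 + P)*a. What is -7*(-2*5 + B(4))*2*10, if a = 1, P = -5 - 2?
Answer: 2240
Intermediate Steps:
P = -7
B(g) = -6 (B(g) = (1 - 7)*1 = -6*1 = -6)
-7*(-2*5 + B(4))*2*10 = -7*(-2*5 - 6)*2*10 = -7*(-10 - 6)*2*10 = -(-112)*2*10 = -7*(-32)*10 = 224*10 = 2240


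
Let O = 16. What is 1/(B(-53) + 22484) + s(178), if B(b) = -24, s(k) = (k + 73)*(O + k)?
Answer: 1093667241/22460 ≈ 48694.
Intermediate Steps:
s(k) = (16 + k)*(73 + k) (s(k) = (k + 73)*(16 + k) = (73 + k)*(16 + k) = (16 + k)*(73 + k))
1/(B(-53) + 22484) + s(178) = 1/(-24 + 22484) + (1168 + 178² + 89*178) = 1/22460 + (1168 + 31684 + 15842) = 1/22460 + 48694 = 1093667241/22460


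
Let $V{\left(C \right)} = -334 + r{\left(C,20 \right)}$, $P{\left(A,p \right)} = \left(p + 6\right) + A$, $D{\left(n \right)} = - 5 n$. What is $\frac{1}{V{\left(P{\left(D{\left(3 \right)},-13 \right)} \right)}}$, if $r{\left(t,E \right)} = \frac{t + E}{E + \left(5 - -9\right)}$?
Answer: $- \frac{17}{5679} \approx -0.0029935$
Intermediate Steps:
$r{\left(t,E \right)} = \frac{E + t}{14 + E}$ ($r{\left(t,E \right)} = \frac{E + t}{E + \left(5 + 9\right)} = \frac{E + t}{E + 14} = \frac{E + t}{14 + E}$)
$P{\left(A,p \right)} = 6 + A + p$ ($P{\left(A,p \right)} = \left(6 + p\right) + A = 6 + A + p$)
$V{\left(C \right)} = - \frac{5668}{17} + \frac{C}{34}$ ($V{\left(C \right)} = -334 + \frac{20 + C}{14 + 20} = -334 + \frac{20 + C}{34} = -334 + \left(\frac{10}{17} + \frac{C}{34}\right) = - \frac{5668}{17} + \frac{C}{34}$)
$\frac{1}{V{\left(P{\left(D{\left(3 \right)},-13 \right)} \right)}} = \frac{1}{- \frac{5668}{17} + \frac{6 - 15 - 13}{34}} = \frac{1}{- \frac{5668}{17} + \frac{1}{34} \left(-22\right)} = \frac{1}{- \frac{5668}{17} - \frac{11}{17}} = \frac{1}{- \frac{5679}{17}} = - \frac{17}{5679}$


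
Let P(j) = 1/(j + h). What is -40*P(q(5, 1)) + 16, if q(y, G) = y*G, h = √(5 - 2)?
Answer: 76/11 + 20*√3/11 ≈ 10.058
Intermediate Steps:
h = √3 ≈ 1.7320
q(y, G) = G*y
P(j) = 1/(j + √3)
-40*P(q(5, 1)) + 16 = -40/(1*5 + √3) + 16 = -40/(5 + √3) + 16 = 16 - 40/(5 + √3)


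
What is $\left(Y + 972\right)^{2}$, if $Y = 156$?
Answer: $1272384$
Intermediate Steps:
$\left(Y + 972\right)^{2} = \left(156 + 972\right)^{2} = 1128^{2} = 1272384$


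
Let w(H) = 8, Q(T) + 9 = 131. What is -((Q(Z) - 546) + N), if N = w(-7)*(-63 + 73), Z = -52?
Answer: 344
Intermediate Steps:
Q(T) = 122 (Q(T) = -9 + 131 = 122)
N = 80 (N = 8*(-63 + 73) = 8*10 = 80)
-((Q(Z) - 546) + N) = -((122 - 546) + 80) = -(-424 + 80) = -1*(-344) = 344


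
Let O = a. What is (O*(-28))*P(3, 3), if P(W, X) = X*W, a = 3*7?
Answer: -5292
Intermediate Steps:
a = 21
P(W, X) = W*X
O = 21
(O*(-28))*P(3, 3) = (21*(-28))*(3*3) = -588*9 = -5292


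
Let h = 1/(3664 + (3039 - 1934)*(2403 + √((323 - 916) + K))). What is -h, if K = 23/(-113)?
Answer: -300464627/799010981183633 + 46410*I*√4294/799010981183633 ≈ -3.7605e-7 + 3.8062e-9*I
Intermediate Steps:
K = -23/113 (K = 23*(-1/113) = -23/113 ≈ -0.20354)
h = 1/(2658979 + 46410*I*√4294/113) (h = 1/(3664 + (3039 - 1934)*(2403 + √((323 - 916) - 23/113))) = 1/(3664 + 1105*(2403 + √(-593 - 23/113))) = 1/(3664 + 1105*(2403 + √(-67032/113))) = 1/(3664 + 1105*(2403 + 42*I*√4294/113)) = 1/(3664 + (2655315 + 46410*I*√4294/113)) = 1/(2658979 + 46410*I*√4294/113) ≈ 3.7605e-7 - 3.806e-9*I)
-h = -(300464627/799010981183633 - 46410*I*√4294/799010981183633) = -300464627/799010981183633 + 46410*I*√4294/799010981183633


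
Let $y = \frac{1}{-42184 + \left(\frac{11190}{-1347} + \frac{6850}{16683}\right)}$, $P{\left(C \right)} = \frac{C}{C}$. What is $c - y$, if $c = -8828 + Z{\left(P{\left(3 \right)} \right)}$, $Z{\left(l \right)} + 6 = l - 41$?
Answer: $- \frac{2804587303989165}{316045448668} \approx -8874.0$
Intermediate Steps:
$P{\left(C \right)} = 1$
$Z{\left(l \right)} = -47 + l$ ($Z{\left(l \right)} = -6 + \left(l - 41\right) = -6 + \left(-41 + l\right) = -47 + l$)
$c = -8874$ ($c = -8828 + \left(-47 + 1\right) = -8828 - 46 = -8874$)
$y = - \frac{7490667}{316045448668}$ ($y = \frac{1}{-42184 + \left(11190 \left(- \frac{1}{1347}\right) + 6850 \cdot \frac{1}{16683}\right)} = \frac{1}{-42184 + \left(- \frac{3730}{449} + \frac{6850}{16683}\right)} = \frac{1}{-42184 - \frac{59151940}{7490667}} = \frac{1}{- \frac{316045448668}{7490667}} = - \frac{7490667}{316045448668} \approx -2.3701 \cdot 10^{-5}$)
$c - y = -8874 - - \frac{7490667}{316045448668} = -8874 + \frac{7490667}{316045448668} = - \frac{2804587303989165}{316045448668}$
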